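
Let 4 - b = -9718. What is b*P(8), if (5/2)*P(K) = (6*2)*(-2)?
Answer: -466656/5 ≈ -93331.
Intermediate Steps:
P(K) = -48/5 (P(K) = 2*((6*2)*(-2))/5 = 2*(12*(-2))/5 = (⅖)*(-24) = -48/5)
b = 9722 (b = 4 - 1*(-9718) = 4 + 9718 = 9722)
b*P(8) = 9722*(-48/5) = -466656/5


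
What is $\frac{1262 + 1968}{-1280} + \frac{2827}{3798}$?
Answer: $- \frac{432449}{243072} \approx -1.7791$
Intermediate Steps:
$\frac{1262 + 1968}{-1280} + \frac{2827}{3798} = 3230 \left(- \frac{1}{1280}\right) + 2827 \cdot \frac{1}{3798} = - \frac{323}{128} + \frac{2827}{3798} = - \frac{432449}{243072}$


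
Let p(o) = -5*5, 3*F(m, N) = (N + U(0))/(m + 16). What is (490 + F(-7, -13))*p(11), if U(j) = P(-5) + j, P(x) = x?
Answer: -36700/3 ≈ -12233.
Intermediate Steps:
U(j) = -5 + j
F(m, N) = (-5 + N)/(3*(16 + m)) (F(m, N) = ((N + (-5 + 0))/(m + 16))/3 = ((N - 5)/(16 + m))/3 = ((-5 + N)/(16 + m))/3 = (-5 + N)/(3*(16 + m)))
p(o) = -25
(490 + F(-7, -13))*p(11) = (490 + (-5 - 13)/(3*(16 - 7)))*(-25) = (490 + (⅓)*(-18)/9)*(-25) = (490 + (⅓)*(⅑)*(-18))*(-25) = (490 - ⅔)*(-25) = (1468/3)*(-25) = -36700/3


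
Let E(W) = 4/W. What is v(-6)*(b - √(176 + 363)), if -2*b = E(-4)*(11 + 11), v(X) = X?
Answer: -66 + 42*√11 ≈ 73.298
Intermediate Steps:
b = 11 (b = -4/(-4)*(11 + 11)/2 = -4*(-¼)*22/2 = -(-1)*22/2 = -½*(-22) = 11)
v(-6)*(b - √(176 + 363)) = -6*(11 - √(176 + 363)) = -6*(11 - √539) = -6*(11 - 7*√11) = -66 + 42*√11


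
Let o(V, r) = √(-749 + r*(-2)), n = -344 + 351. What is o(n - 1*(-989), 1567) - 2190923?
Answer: -2190923 + I*√3883 ≈ -2.1909e+6 + 62.314*I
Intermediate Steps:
n = 7
o(V, r) = √(-749 - 2*r)
o(n - 1*(-989), 1567) - 2190923 = √(-749 - 2*1567) - 2190923 = √(-749 - 3134) - 2190923 = √(-3883) - 2190923 = I*√3883 - 2190923 = -2190923 + I*√3883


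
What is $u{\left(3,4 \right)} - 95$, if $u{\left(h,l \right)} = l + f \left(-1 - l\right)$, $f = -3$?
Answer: $-76$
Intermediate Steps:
$u{\left(h,l \right)} = 3 + 4 l$ ($u{\left(h,l \right)} = l - 3 \left(-1 - l\right) = l + \left(3 + 3 l\right) = 3 + 4 l$)
$u{\left(3,4 \right)} - 95 = \left(3 + 4 \cdot 4\right) - 95 = \left(3 + 16\right) - 95 = 19 - 95 = -76$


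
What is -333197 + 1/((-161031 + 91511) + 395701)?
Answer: -108682530656/326181 ≈ -3.3320e+5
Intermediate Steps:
-333197 + 1/((-161031 + 91511) + 395701) = -333197 + 1/(-69520 + 395701) = -333197 + 1/326181 = -108682530656/326181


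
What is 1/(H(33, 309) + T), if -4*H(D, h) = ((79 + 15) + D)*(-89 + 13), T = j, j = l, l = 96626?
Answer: 1/99039 ≈ 1.0097e-5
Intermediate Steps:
j = 96626
T = 96626
H(D, h) = 1786 + 19*D (H(D, h) = -((79 + 15) + D)*(-89 + 13)/4 = -(94 + D)*(-76)/4 = -(-7144 - 76*D)/4 = 1786 + 19*D)
1/(H(33, 309) + T) = 1/((1786 + 19*33) + 96626) = 1/((1786 + 627) + 96626) = 1/(2413 + 96626) = 1/99039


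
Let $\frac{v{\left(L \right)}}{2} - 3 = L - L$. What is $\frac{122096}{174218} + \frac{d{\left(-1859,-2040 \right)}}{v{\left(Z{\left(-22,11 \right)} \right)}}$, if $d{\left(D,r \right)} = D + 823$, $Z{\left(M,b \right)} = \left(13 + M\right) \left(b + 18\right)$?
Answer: $- \frac{44939318}{261327} \approx -171.97$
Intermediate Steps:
$Z{\left(M,b \right)} = \left(13 + M\right) \left(18 + b\right)$
$v{\left(L \right)} = 6$ ($v{\left(L \right)} = 6 + 2 \left(L - L\right) = 6 + 2 \cdot 0 = 6 + 0 = 6$)
$d{\left(D,r \right)} = 823 + D$
$\frac{122096}{174218} + \frac{d{\left(-1859,-2040 \right)}}{v{\left(Z{\left(-22,11 \right)} \right)}} = \frac{122096}{174218} + \frac{823 - 1859}{6} = 122096 \cdot \frac{1}{174218} - \frac{518}{3} = \frac{61048}{87109} - \frac{518}{3} = - \frac{44939318}{261327}$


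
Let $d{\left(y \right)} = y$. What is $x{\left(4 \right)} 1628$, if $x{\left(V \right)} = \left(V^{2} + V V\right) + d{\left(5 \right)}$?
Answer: $60236$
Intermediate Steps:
$x{\left(V \right)} = 5 + 2 V^{2}$ ($x{\left(V \right)} = \left(V^{2} + V V\right) + 5 = \left(V^{2} + V^{2}\right) + 5 = 2 V^{2} + 5 = 5 + 2 V^{2}$)
$x{\left(4 \right)} 1628 = \left(5 + 2 \cdot 4^{2}\right) 1628 = \left(5 + 2 \cdot 16\right) 1628 = \left(5 + 32\right) 1628 = 37 \cdot 1628 = 60236$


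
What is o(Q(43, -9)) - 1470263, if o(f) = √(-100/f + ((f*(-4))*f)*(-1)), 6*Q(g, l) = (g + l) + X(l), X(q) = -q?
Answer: -1470263 + √3186601/129 ≈ -1.4703e+6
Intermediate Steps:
Q(g, l) = g/6 (Q(g, l) = ((g + l) - l)/6 = g/6)
o(f) = √(-100/f + 4*f²) (o(f) = √(-100/f + ((-4*f)*f)*(-1)) = √(-100/f - 4*f²*(-1)) = √(-100/f + 4*f²))
o(Q(43, -9)) - 1470263 = 2*√((-25 + ((⅙)*43)³)/(((⅙)*43))) - 1470263 = 2*√((-25 + (43/6)³)/(43/6)) - 1470263 = 2*√(6*(-25 + 79507/216)/43) - 1470263 = 2*√((6/43)*(74107/216)) - 1470263 = 2*√(74107/1548) - 1470263 = 2*(√3186601/258) - 1470263 = √3186601/129 - 1470263 = -1470263 + √3186601/129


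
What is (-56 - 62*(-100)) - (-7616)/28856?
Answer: 22162360/3607 ≈ 6144.3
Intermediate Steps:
(-56 - 62*(-100)) - (-7616)/28856 = (-56 + 6200) - (-7616)/28856 = 6144 - 1*(-952/3607) = 6144 + 952/3607 = 22162360/3607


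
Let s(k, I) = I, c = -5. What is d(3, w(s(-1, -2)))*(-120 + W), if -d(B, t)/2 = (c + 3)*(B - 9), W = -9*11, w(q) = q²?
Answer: 5256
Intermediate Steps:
W = -99
d(B, t) = -36 + 4*B (d(B, t) = -2*(-5 + 3)*(B - 9) = -(-4)*(-9 + B) = -2*(18 - 2*B) = -36 + 4*B)
d(3, w(s(-1, -2)))*(-120 + W) = (-36 + 4*3)*(-120 - 99) = (-36 + 12)*(-219) = -24*(-219) = 5256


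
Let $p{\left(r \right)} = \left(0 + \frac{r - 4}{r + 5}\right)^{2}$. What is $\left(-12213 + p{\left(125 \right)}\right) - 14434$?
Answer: $- \frac{450319659}{16900} \approx -26646.0$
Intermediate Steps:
$p{\left(r \right)} = \frac{\left(-4 + r\right)^{2}}{\left(5 + r\right)^{2}}$ ($p{\left(r \right)} = \left(0 + \frac{-4 + r}{5 + r}\right)^{2} = \left(\frac{-4 + r}{5 + r}\right)^{2} = \frac{\left(-4 + r\right)^{2}}{\left(5 + r\right)^{2}}$)
$\left(-12213 + p{\left(125 \right)}\right) - 14434 = \left(-12213 + \frac{\left(-4 + 125\right)^{2}}{\left(5 + 125\right)^{2}}\right) - 14434 = \left(-12213 + \frac{121^{2}}{16900}\right) - 14434 = \left(-12213 + 14641 \cdot \frac{1}{16900}\right) - 14434 = \left(-12213 + \frac{14641}{16900}\right) - 14434 = - \frac{206385059}{16900} - 14434 = - \frac{450319659}{16900}$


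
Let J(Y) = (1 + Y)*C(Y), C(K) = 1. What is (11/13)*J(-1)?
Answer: 0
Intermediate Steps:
J(Y) = 1 + Y (J(Y) = (1 + Y)*1 = 1 + Y)
(11/13)*J(-1) = (11/13)*(1 - 1) = (11*(1/13))*0 = (11/13)*0 = 0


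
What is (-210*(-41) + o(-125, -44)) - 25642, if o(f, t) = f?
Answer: -17157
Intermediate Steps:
(-210*(-41) + o(-125, -44)) - 25642 = (-210*(-41) - 125) - 25642 = (8610 - 125) - 25642 = 8485 - 25642 = -17157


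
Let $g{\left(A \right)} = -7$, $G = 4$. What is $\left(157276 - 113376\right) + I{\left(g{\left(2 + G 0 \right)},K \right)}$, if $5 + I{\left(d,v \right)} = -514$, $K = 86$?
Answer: $43381$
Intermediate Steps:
$I{\left(d,v \right)} = -519$ ($I{\left(d,v \right)} = -5 - 514 = -519$)
$\left(157276 - 113376\right) + I{\left(g{\left(2 + G 0 \right)},K \right)} = \left(157276 - 113376\right) - 519 = 43900 - 519 = 43381$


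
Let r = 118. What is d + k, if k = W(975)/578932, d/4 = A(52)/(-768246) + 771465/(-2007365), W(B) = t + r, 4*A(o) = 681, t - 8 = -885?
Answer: -45814525424514637/29760002003248276 ≈ -1.5395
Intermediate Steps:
t = -877 (t = 8 - 885 = -877)
A(o) = 681/4 (A(o) = (¼)*681 = 681/4)
W(B) = -759 (W(B) = -877 + 118 = -759)
d = -158137774475/102810008786 (d = 4*((681/4)/(-768246) + 771465/(-2007365)) = 4*((681/4)*(-1/768246) + 771465*(-1/2007365)) = 4*(-227/1024328 - 154293/401473) = 4*(-158137774475/411240035144) = -158137774475/102810008786 ≈ -1.5382)
k = -759/578932 ≈ -0.0013110
d + k = -158137774475/102810008786 - 759/578932 = -45814525424514637/29760002003248276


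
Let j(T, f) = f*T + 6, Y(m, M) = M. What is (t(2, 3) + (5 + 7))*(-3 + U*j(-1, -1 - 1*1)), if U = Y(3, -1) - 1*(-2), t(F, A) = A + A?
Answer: 90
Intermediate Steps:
t(F, A) = 2*A
j(T, f) = 6 + T*f (j(T, f) = T*f + 6 = 6 + T*f)
U = 1 (U = -1 - 1*(-2) = -1 + 2 = 1)
(t(2, 3) + (5 + 7))*(-3 + U*j(-1, -1 - 1*1)) = (2*3 + (5 + 7))*(-3 + 1*(6 - (-1 - 1*1))) = (6 + 12)*(-3 + 1*(6 - (-1 - 1))) = 18*(-3 + 1*(6 - 1*(-2))) = 18*(-3 + 1*(6 + 2)) = 18*(-3 + 1*8) = 18*(-3 + 8) = 18*5 = 90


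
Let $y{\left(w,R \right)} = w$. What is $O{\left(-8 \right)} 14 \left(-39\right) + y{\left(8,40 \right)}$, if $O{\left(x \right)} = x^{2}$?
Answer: $-34936$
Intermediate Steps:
$O{\left(-8 \right)} 14 \left(-39\right) + y{\left(8,40 \right)} = \left(-8\right)^{2} \cdot 14 \left(-39\right) + 8 = 64 \left(-546\right) + 8 = -34944 + 8 = -34936$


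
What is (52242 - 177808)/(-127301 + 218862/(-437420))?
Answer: 27462539860/27842111141 ≈ 0.98637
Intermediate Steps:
(52242 - 177808)/(-127301 + 218862/(-437420)) = -125566/(-127301 + 218862*(-1/437420)) = -125566/(-127301 - 109431/218710) = -125566/(-27842111141/218710) = -125566*(-218710/27842111141) = 27462539860/27842111141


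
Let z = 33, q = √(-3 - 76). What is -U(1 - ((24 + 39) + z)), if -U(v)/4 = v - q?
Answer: -380 - 4*I*√79 ≈ -380.0 - 35.553*I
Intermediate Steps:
q = I*√79 (q = √(-79) = I*√79 ≈ 8.8882*I)
U(v) = -4*v + 4*I*√79 (U(v) = -4*(v - I*√79) = -4*v + 4*I*√79)
-U(1 - ((24 + 39) + z)) = -(-4*(1 - ((24 + 39) + 33)) + 4*I*√79) = -(-4*(1 - (63 + 33)) + 4*I*√79) = -(-4*(1 - 1*96) + 4*I*√79) = -(-4*(1 - 96) + 4*I*√79) = -(-4*(-95) + 4*I*√79) = -(380 + 4*I*√79) = -380 - 4*I*√79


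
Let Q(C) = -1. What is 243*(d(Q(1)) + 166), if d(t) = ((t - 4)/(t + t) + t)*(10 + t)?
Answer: 87237/2 ≈ 43619.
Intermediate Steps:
d(t) = (10 + t)*(t + (-4 + t)/(2*t)) (d(t) = ((-4 + t)/((2*t)) + t)*(10 + t) = ((-4 + t)*(1/(2*t)) + t)*(10 + t) = ((-4 + t)/(2*t) + t)*(10 + t) = (t + (-4 + t)/(2*t))*(10 + t) = (10 + t)*(t + (-4 + t)/(2*t)))
243*(d(Q(1)) + 166) = 243*((3 + (-1)² - 20/(-1) + (21/2)*(-1)) + 166) = 243*((3 + 1 - 20*(-1) - 21/2) + 166) = 243*((3 + 1 + 20 - 21/2) + 166) = 243*(27/2 + 166) = 243*(359/2) = 87237/2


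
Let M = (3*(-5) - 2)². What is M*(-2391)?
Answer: -690999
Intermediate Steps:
M = 289 (M = (-15 - 2)² = (-17)² = 289)
M*(-2391) = 289*(-2391) = -690999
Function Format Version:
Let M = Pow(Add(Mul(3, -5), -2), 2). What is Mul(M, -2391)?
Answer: -690999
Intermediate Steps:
M = 289 (M = Pow(Add(-15, -2), 2) = Pow(-17, 2) = 289)
Mul(M, -2391) = Mul(289, -2391) = -690999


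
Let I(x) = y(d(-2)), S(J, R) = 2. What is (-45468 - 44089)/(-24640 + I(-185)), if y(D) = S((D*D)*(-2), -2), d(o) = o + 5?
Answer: 89557/24638 ≈ 3.6349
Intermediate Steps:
d(o) = 5 + o
y(D) = 2
I(x) = 2
(-45468 - 44089)/(-24640 + I(-185)) = (-45468 - 44089)/(-24640 + 2) = -89557/(-24638) = -89557*(-1/24638) = 89557/24638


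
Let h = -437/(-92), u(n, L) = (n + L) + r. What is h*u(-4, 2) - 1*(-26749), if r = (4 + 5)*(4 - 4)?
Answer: 53479/2 ≈ 26740.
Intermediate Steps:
r = 0 (r = 9*0 = 0)
u(n, L) = L + n (u(n, L) = (n + L) + 0 = (L + n) + 0 = L + n)
h = 19/4 (h = -437*(-1/92) = 19/4 ≈ 4.7500)
h*u(-4, 2) - 1*(-26749) = 19*(2 - 4)/4 - 1*(-26749) = (19/4)*(-2) + 26749 = -19/2 + 26749 = 53479/2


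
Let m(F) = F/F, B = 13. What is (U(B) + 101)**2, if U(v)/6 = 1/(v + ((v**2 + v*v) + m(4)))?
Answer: 316092841/30976 ≈ 10204.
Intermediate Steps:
m(F) = 1
U(v) = 6/(1 + v + 2*v**2) (U(v) = 6/(v + ((v**2 + v*v) + 1)) = 6/(v + ((v**2 + v**2) + 1)) = 6/(v + (2*v**2 + 1)) = 6/(v + (1 + 2*v**2)) = 6/(1 + v + 2*v**2))
(U(B) + 101)**2 = (6/(1 + 13 + 2*13**2) + 101)**2 = (6/(1 + 13 + 2*169) + 101)**2 = (6/(1 + 13 + 338) + 101)**2 = (6/352 + 101)**2 = (6*(1/352) + 101)**2 = (3/176 + 101)**2 = (17779/176)**2 = 316092841/30976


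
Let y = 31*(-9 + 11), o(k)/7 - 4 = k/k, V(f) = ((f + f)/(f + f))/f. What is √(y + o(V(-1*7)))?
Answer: √97 ≈ 9.8489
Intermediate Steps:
V(f) = 1/f (V(f) = ((2*f)/((2*f)))/f = ((2*f)*(1/(2*f)))/f = 1/f)
o(k) = 35 (o(k) = 28 + 7*(k/k) = 28 + 7*1 = 28 + 7 = 35)
y = 62 (y = 31*2 = 62)
√(y + o(V(-1*7))) = √(62 + 35) = √97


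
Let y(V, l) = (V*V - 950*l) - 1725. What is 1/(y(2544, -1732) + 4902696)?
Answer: 1/13018307 ≈ 7.6815e-8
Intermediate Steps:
y(V, l) = -1725 + V² - 950*l (y(V, l) = (V² - 950*l) - 1725 = -1725 + V² - 950*l)
1/(y(2544, -1732) + 4902696) = 1/((-1725 + 2544² - 950*(-1732)) + 4902696) = 1/((-1725 + 6471936 + 1645400) + 4902696) = 1/(8115611 + 4902696) = 1/13018307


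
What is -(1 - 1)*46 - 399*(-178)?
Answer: 71022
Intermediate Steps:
-(1 - 1)*46 - 399*(-178) = -1*0*46 + 71022 = 0*46 + 71022 = 0 + 71022 = 71022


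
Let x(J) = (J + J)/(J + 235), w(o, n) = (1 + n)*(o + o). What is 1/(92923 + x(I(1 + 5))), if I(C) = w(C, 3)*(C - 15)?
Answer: 197/18306695 ≈ 1.0761e-5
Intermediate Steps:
w(o, n) = 2*o*(1 + n) (w(o, n) = (1 + n)*(2*o) = 2*o*(1 + n))
I(C) = 8*C*(-15 + C) (I(C) = (2*C*(1 + 3))*(C - 15) = (2*C*4)*(-15 + C) = (8*C)*(-15 + C) = 8*C*(-15 + C))
x(J) = 2*J/(235 + J) (x(J) = (2*J)/(235 + J) = 2*J/(235 + J))
1/(92923 + x(I(1 + 5))) = 1/(92923 + 2*(8*(1 + 5)*(-15 + (1 + 5)))/(235 + 8*(1 + 5)*(-15 + (1 + 5)))) = 1/(92923 + 2*(8*6*(-15 + 6))/(235 + 8*6*(-15 + 6))) = 1/(92923 + 2*(8*6*(-9))/(235 + 8*6*(-9))) = 1/(92923 + 2*(-432)/(235 - 432)) = 1/(92923 + 2*(-432)/(-197)) = 1/(92923 + 2*(-432)*(-1/197)) = 1/(92923 + 864/197) = 1/(18306695/197) = 197/18306695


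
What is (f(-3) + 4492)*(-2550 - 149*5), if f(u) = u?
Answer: -14791255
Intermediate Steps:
(f(-3) + 4492)*(-2550 - 149*5) = (-3 + 4492)*(-2550 - 149*5) = 4489*(-2550 - 745) = 4489*(-3295) = -14791255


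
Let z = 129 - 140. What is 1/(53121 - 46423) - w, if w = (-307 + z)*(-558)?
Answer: -1188519911/6698 ≈ -1.7744e+5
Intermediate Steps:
z = -11
w = 177444 (w = (-307 - 11)*(-558) = -318*(-558) = 177444)
1/(53121 - 46423) - w = 1/(53121 - 46423) - 1*177444 = 1/6698 - 177444 = -1188519911/6698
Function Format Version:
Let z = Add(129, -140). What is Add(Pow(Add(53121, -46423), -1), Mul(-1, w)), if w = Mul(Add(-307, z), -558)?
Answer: Rational(-1188519911, 6698) ≈ -1.7744e+5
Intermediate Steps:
z = -11
w = 177444 (w = Mul(Add(-307, -11), -558) = Mul(-318, -558) = 177444)
Add(Pow(Add(53121, -46423), -1), Mul(-1, w)) = Add(Pow(Add(53121, -46423), -1), Mul(-1, 177444)) = Add(Pow(6698, -1), -177444) = Add(Rational(1, 6698), -177444) = Rational(-1188519911, 6698)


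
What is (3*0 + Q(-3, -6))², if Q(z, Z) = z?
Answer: 9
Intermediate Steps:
(3*0 + Q(-3, -6))² = (3*0 - 3)² = (0 - 3)² = (-3)² = 9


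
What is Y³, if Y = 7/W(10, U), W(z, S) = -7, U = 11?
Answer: -1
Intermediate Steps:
Y = -1 (Y = 7/(-7) = 7*(-⅐) = -1)
Y³ = (-1)³ = -1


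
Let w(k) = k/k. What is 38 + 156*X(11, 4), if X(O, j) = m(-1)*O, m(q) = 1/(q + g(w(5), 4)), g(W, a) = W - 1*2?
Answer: -820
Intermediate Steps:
w(k) = 1
g(W, a) = -2 + W (g(W, a) = W - 2 = -2 + W)
m(q) = 1/(-1 + q) (m(q) = 1/(q + (-2 + 1)) = 1/(q - 1) = 1/(-1 + q))
X(O, j) = -O/2 (X(O, j) = O/(-1 - 1) = O/(-2) = -O/2)
38 + 156*X(11, 4) = 38 + 156*(-½*11) = 38 + 156*(-11/2) = 38 - 858 = -820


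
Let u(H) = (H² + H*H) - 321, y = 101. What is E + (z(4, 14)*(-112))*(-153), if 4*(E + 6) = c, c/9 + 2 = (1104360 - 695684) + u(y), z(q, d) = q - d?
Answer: 3173331/4 ≈ 7.9333e+5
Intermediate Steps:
u(H) = -321 + 2*H² (u(H) = (H² + H²) - 321 = 2*H² - 321 = -321 + 2*H²)
c = 3858795 (c = -18 + 9*((1104360 - 695684) + (-321 + 2*101²)) = -18 + 9*(408676 + (-321 + 2*10201)) = -18 + 9*(408676 + (-321 + 20402)) = -18 + 9*(408676 + 20081) = -18 + 9*428757 = -18 + 3858813 = 3858795)
E = 3858771/4 (E = -6 + (¼)*3858795 = -6 + 3858795/4 = 3858771/4 ≈ 9.6469e+5)
E + (z(4, 14)*(-112))*(-153) = 3858771/4 + ((4 - 1*14)*(-112))*(-153) = 3858771/4 + ((4 - 14)*(-112))*(-153) = 3858771/4 - 10*(-112)*(-153) = 3858771/4 + 1120*(-153) = 3858771/4 - 171360 = 3173331/4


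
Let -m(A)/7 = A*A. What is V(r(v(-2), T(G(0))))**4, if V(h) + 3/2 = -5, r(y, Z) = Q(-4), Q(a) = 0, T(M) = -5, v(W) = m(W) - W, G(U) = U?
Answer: 28561/16 ≈ 1785.1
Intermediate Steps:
m(A) = -7*A**2 (m(A) = -7*A*A = -7*A**2)
v(W) = -W - 7*W**2 (v(W) = -7*W**2 - W = -W - 7*W**2)
r(y, Z) = 0
V(h) = -13/2 (V(h) = -3/2 - 5 = -13/2)
V(r(v(-2), T(G(0))))**4 = (-13/2)**4 = 28561/16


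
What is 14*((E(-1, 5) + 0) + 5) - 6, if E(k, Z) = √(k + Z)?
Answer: 92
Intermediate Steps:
E(k, Z) = √(Z + k)
14*((E(-1, 5) + 0) + 5) - 6 = 14*((√(5 - 1) + 0) + 5) - 6 = 14*((√4 + 0) + 5) - 6 = 14*((2 + 0) + 5) - 6 = 14*(2 + 5) - 6 = 14*7 - 6 = 98 - 6 = 92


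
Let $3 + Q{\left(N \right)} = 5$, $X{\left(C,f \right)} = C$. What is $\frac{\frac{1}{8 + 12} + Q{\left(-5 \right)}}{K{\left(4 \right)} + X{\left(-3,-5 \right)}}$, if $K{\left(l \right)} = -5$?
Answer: $- \frac{41}{160} \approx -0.25625$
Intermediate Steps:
$Q{\left(N \right)} = 2$ ($Q{\left(N \right)} = -3 + 5 = 2$)
$\frac{\frac{1}{8 + 12} + Q{\left(-5 \right)}}{K{\left(4 \right)} + X{\left(-3,-5 \right)}} = \frac{\frac{1}{8 + 12} + 2}{-5 - 3} = \frac{\frac{1}{20} + 2}{-8} = - \frac{\frac{1}{20} + 2}{8} = \left(- \frac{1}{8}\right) \frac{41}{20} = - \frac{41}{160}$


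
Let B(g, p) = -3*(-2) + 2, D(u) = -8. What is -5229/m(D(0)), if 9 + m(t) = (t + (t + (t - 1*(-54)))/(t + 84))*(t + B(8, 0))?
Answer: 581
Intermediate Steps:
B(g, p) = 8 (B(g, p) = 6 + 2 = 8)
m(t) = -9 + (8 + t)*(t + (54 + 2*t)/(84 + t)) (m(t) = -9 + (t + (t + (t - 1*(-54)))/(t + 84))*(t + 8) = -9 + (t + (t + (t + 54))/(84 + t))*(8 + t) = -9 + (t + (t + (54 + t))/(84 + t))*(8 + t) = -9 + (t + (54 + 2*t)/(84 + t))*(8 + t) = -9 + (8 + t)*(t + (54 + 2*t)/(84 + t)))
-5229/m(D(0)) = -5229*(84 - 8)/(-324 + (-8)³ + 94*(-8)² + 733*(-8)) = -5229*76/(-324 - 512 + 94*64 - 5864) = -5229*76/(-324 - 512 + 6016 - 5864) = -5229/((1/76)*(-684)) = -5229/(-9) = -5229*(-⅑) = 581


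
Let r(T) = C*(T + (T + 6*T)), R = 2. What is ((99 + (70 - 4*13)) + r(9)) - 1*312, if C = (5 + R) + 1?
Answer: 381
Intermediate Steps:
C = 8 (C = (5 + 2) + 1 = 7 + 1 = 8)
r(T) = 64*T (r(T) = 8*(T + (T + 6*T)) = 8*(T + 7*T) = 8*(8*T) = 64*T)
((99 + (70 - 4*13)) + r(9)) - 1*312 = ((99 + (70 - 4*13)) + 64*9) - 1*312 = ((99 + (70 - 52)) + 576) - 312 = ((99 + 18) + 576) - 312 = (117 + 576) - 312 = 693 - 312 = 381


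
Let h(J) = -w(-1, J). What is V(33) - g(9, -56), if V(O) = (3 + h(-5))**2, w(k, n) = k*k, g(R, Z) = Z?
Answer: 60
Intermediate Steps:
w(k, n) = k**2
h(J) = -1 (h(J) = -1*(-1)**2 = -1*1 = -1)
V(O) = 4 (V(O) = (3 - 1)**2 = 2**2 = 4)
V(33) - g(9, -56) = 4 - 1*(-56) = 4 + 56 = 60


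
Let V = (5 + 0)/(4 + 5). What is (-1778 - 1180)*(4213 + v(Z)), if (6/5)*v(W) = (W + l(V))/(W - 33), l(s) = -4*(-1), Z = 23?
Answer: -24910797/2 ≈ -1.2455e+7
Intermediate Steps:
V = 5/9 ≈ 0.55556
l(s) = 4
v(W) = 5*(4 + W)/(6*(-33 + W)) (v(W) = 5*((W + 4)/(W - 33))/6 = 5*((4 + W)/(-33 + W))/6 = 5*(4 + W)/(6*(-33 + W)))
(-1778 - 1180)*(4213 + v(Z)) = (-1778 - 1180)*(4213 + 5*(4 + 23)/(6*(-33 + 23))) = -2958*(4213 + (⅚)*27/(-10)) = -2958*(4213 + (⅚)*(-⅒)*27) = -2958*(4213 - 9/4) = -2958*16843/4 = -24910797/2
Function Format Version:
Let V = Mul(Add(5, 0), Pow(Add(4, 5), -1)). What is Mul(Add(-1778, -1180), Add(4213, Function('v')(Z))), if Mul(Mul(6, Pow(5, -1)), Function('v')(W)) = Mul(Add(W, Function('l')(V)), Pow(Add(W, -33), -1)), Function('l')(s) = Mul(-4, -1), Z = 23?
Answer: Rational(-24910797, 2) ≈ -1.2455e+7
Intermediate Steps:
V = Rational(5, 9) (V = Mul(5, Pow(9, -1)) = Mul(5, Rational(1, 9)) = Rational(5, 9) ≈ 0.55556)
Function('l')(s) = 4
Function('v')(W) = Mul(Rational(5, 6), Pow(Add(-33, W), -1), Add(4, W)) (Function('v')(W) = Mul(Rational(5, 6), Mul(Add(W, 4), Pow(Add(W, -33), -1))) = Mul(Rational(5, 6), Mul(Add(4, W), Pow(Add(-33, W), -1))) = Mul(Rational(5, 6), Mul(Pow(Add(-33, W), -1), Add(4, W))) = Mul(Rational(5, 6), Pow(Add(-33, W), -1), Add(4, W)))
Mul(Add(-1778, -1180), Add(4213, Function('v')(Z))) = Mul(Add(-1778, -1180), Add(4213, Mul(Rational(5, 6), Pow(Add(-33, 23), -1), Add(4, 23)))) = Mul(-2958, Add(4213, Mul(Rational(5, 6), Pow(-10, -1), 27))) = Mul(-2958, Add(4213, Mul(Rational(5, 6), Rational(-1, 10), 27))) = Mul(-2958, Add(4213, Rational(-9, 4))) = Mul(-2958, Rational(16843, 4)) = Rational(-24910797, 2)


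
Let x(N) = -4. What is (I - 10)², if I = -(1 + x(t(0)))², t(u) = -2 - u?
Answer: 361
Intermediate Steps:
I = -9 (I = -(1 - 4)² = -1*(-3)² = -1*9 = -9)
(I - 10)² = (-9 - 10)² = (-19)² = 361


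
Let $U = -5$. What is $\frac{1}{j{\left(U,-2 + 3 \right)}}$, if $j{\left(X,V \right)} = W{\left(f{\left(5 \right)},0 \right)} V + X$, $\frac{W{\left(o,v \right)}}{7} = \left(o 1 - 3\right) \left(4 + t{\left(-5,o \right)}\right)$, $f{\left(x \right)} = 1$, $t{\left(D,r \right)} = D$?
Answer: $\frac{1}{9} \approx 0.11111$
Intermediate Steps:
$W{\left(o,v \right)} = 21 - 7 o$ ($W{\left(o,v \right)} = 7 \left(o 1 - 3\right) \left(4 - 5\right) = 7 \left(o - 3\right) \left(-1\right) = 7 \left(-3 + o\right) \left(-1\right) = 7 \left(3 - o\right) = 21 - 7 o$)
$j{\left(X,V \right)} = X + 14 V$ ($j{\left(X,V \right)} = \left(21 - 7\right) V + X = 14 V + X = X + 14 V$)
$\frac{1}{j{\left(U,-2 + 3 \right)}} = \frac{1}{-5 + 14 \left(-2 + 3\right)} = \frac{1}{-5 + 14 \cdot 1} = \frac{1}{-5 + 14} = \frac{1}{9}$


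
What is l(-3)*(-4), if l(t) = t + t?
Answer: 24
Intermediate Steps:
l(t) = 2*t
l(-3)*(-4) = (2*(-3))*(-4) = -6*(-4) = 24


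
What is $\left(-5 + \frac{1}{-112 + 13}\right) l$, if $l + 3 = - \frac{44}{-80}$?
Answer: $\frac{6076}{495} \approx 12.275$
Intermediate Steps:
$l = - \frac{49}{20}$ ($l = -3 - \frac{44}{-80} = -3 - - \frac{11}{20} = -3 + \frac{11}{20} = - \frac{49}{20} \approx -2.45$)
$\left(-5 + \frac{1}{-112 + 13}\right) l = \left(-5 + \frac{1}{-112 + 13}\right) \left(- \frac{49}{20}\right) = \left(-5 + \frac{1}{-99}\right) \left(- \frac{49}{20}\right) = \left(-5 - \frac{1}{99}\right) \left(- \frac{49}{20}\right) = \left(- \frac{496}{99}\right) \left(- \frac{49}{20}\right) = \frac{6076}{495}$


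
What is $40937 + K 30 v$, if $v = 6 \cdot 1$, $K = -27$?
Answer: $36077$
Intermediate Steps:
$v = 6$
$40937 + K 30 v = 40937 + \left(-27\right) 30 \cdot 6 = 40937 - 4860 = 36077$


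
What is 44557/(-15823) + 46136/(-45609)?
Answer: -2762210141/721671207 ≈ -3.8275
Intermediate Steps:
44557/(-15823) + 46136/(-45609) = 44557*(-1/15823) + 46136*(-1/45609) = -44557/15823 - 46136/45609 = -2762210141/721671207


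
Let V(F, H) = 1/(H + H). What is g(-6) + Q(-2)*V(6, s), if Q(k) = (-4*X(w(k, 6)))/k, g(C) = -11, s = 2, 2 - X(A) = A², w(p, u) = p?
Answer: -12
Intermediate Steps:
X(A) = 2 - A²
V(F, H) = 1/(2*H)
Q(k) = (-8 + 4*k²)/k (Q(k) = (-4*(2 - k²))/k = (-8 + 4*k²)/k)
g(-6) + Q(-2)*V(6, s) = -11 + (-8/(-2) + 4*(-2))*((½)/2) = -11 + (-8*(-½) - 8)*((½)*(½)) = -11 + (4 - 8)*(¼) = -11 - 4*¼ = -11 - 1 = -12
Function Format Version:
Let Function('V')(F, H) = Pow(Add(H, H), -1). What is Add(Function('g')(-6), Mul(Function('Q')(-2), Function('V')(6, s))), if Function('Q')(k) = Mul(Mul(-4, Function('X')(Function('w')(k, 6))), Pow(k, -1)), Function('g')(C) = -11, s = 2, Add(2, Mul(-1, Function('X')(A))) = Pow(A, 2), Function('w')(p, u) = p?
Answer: -12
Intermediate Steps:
Function('X')(A) = Add(2, Mul(-1, Pow(A, 2)))
Function('V')(F, H) = Mul(Rational(1, 2), Pow(H, -1)) (Function('V')(F, H) = Pow(Mul(2, H), -1) = Mul(Rational(1, 2), Pow(H, -1)))
Function('Q')(k) = Mul(Pow(k, -1), Add(-8, Mul(4, Pow(k, 2)))) (Function('Q')(k) = Mul(Mul(-4, Add(2, Mul(-1, Pow(k, 2)))), Pow(k, -1)) = Mul(Add(-8, Mul(4, Pow(k, 2))), Pow(k, -1)) = Mul(Pow(k, -1), Add(-8, Mul(4, Pow(k, 2)))))
Add(Function('g')(-6), Mul(Function('Q')(-2), Function('V')(6, s))) = Add(-11, Mul(Add(Mul(-8, Pow(-2, -1)), Mul(4, -2)), Mul(Rational(1, 2), Pow(2, -1)))) = Add(-11, Mul(Add(Mul(-8, Rational(-1, 2)), -8), Mul(Rational(1, 2), Rational(1, 2)))) = Add(-11, Mul(Add(4, -8), Rational(1, 4))) = Add(-11, Mul(-4, Rational(1, 4))) = Add(-11, -1) = -12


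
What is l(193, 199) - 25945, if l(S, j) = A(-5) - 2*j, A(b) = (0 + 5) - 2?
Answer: -26340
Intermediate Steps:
A(b) = 3 (A(b) = 5 - 2 = 3)
l(S, j) = 3 - 2*j
l(193, 199) - 25945 = (3 - 2*199) - 25945 = (3 - 398) - 25945 = -395 - 25945 = -26340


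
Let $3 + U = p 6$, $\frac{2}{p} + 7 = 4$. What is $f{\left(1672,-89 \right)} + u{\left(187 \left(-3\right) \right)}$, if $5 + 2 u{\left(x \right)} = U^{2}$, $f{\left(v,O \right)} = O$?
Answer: $-67$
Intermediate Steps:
$p = - \frac{2}{3}$ ($p = \frac{2}{-7 + 4} = \frac{2}{-3} = 2 \left(- \frac{1}{3}\right) = - \frac{2}{3} \approx -0.66667$)
$U = -7$ ($U = -3 - 4 = -7$)
$u{\left(x \right)} = 22$ ($u{\left(x \right)} = - \frac{5}{2} + \frac{\left(-7\right)^{2}}{2} = - \frac{5}{2} + \frac{1}{2} \cdot 49 = - \frac{5}{2} + \frac{49}{2} = 22$)
$f{\left(1672,-89 \right)} + u{\left(187 \left(-3\right) \right)} = -89 + 22 = -67$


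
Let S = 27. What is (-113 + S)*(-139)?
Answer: 11954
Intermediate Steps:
(-113 + S)*(-139) = (-113 + 27)*(-139) = -86*(-139) = 11954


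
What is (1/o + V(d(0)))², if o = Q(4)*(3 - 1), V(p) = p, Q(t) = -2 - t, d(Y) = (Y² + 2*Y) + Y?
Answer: 1/144 ≈ 0.0069444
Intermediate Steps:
d(Y) = Y² + 3*Y
o = -12 (o = (-2 - 1*4)*(3 - 1) = (-2 - 4)*2 = -6*2 = -12)
(1/o + V(d(0)))² = (1/(-12) + 0*(3 + 0))² = (-1/12 + 0*3)² = (-1/12 + 0)² = (-1/12)² = 1/144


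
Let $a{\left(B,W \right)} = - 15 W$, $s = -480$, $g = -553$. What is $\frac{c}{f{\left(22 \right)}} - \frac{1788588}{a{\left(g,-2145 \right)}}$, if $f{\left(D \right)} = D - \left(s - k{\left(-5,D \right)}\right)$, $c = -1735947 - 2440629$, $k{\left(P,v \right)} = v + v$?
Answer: $- \frac{192817524}{25025} \approx -7705.0$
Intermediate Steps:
$k{\left(P,v \right)} = 2 v$
$c = -4176576$ ($c = -1735947 - 2440629 = -4176576$)
$f{\left(D \right)} = 480 + 3 D$ ($f{\left(D \right)} = D - \left(-480 - 2 D\right) = D + \left(480 + 2 D\right) = 480 + 3 D$)
$\frac{c}{f{\left(22 \right)}} - \frac{1788588}{a{\left(g,-2145 \right)}} = - \frac{4176576}{480 + 3 \cdot 22} - \frac{1788588}{\left(-15\right) \left(-2145\right)} = - \frac{4176576}{480 + 66} - \frac{1788588}{32175} = - \frac{4176576}{546} - \frac{198732}{3575} = \left(-4176576\right) \frac{1}{546} - \frac{198732}{3575} = - \frac{696096}{91} - \frac{198732}{3575} = - \frac{192817524}{25025}$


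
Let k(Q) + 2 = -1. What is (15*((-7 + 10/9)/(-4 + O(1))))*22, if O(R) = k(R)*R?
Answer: 5830/21 ≈ 277.62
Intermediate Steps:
k(Q) = -3 (k(Q) = -2 - 1 = -3)
O(R) = -3*R
(15*((-7 + 10/9)/(-4 + O(1))))*22 = (15*((-7 + 10/9)/(-4 - 3*1)))*22 = (15*((-7 + 10*(⅑))/(-4 - 3)))*22 = (15*((-7 + 10/9)/(-7)))*22 = (15*(-53/9*(-⅐)))*22 = (15*(53/63))*22 = (265/21)*22 = 5830/21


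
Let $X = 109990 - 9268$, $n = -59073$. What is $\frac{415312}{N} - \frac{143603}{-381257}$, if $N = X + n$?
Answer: $\frac{1008107537}{97417011} \approx 10.348$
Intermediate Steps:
$X = 100722$
$N = 41649$ ($N = 100722 - 59073 = 41649$)
$\frac{415312}{N} - \frac{143603}{-381257} = \frac{415312}{41649} - \frac{143603}{-381257} = 415312 \cdot \frac{1}{41649} - - \frac{881}{2339} = \frac{415312}{41649} + \frac{881}{2339} = \frac{1008107537}{97417011}$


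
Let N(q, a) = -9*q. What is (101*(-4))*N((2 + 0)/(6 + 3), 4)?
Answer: 808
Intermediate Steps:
(101*(-4))*N((2 + 0)/(6 + 3), 4) = (101*(-4))*(-9*(2 + 0)/(6 + 3)) = -(-3636)*2/9 = -404*(-2) = 808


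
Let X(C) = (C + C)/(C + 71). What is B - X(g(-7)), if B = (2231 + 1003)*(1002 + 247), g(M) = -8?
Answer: 254473774/63 ≈ 4.0393e+6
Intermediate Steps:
B = 4039266 (B = 3234*1249 = 4039266)
X(C) = 2*C/(71 + C) (X(C) = (2*C)/(71 + C) = 2*C/(71 + C))
B - X(g(-7)) = 4039266 - 2*(-8)/(71 - 8) = 4039266 - 2*(-8)/63 = 4039266 - 1*(-16/63) = 4039266 + 16/63 = 254473774/63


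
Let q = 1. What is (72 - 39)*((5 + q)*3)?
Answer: 594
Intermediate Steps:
(72 - 39)*((5 + q)*3) = (72 - 39)*((5 + 1)*3) = 33*(6*3) = 33*18 = 594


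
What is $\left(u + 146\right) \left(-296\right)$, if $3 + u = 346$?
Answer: $-144744$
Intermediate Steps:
$u = 343$ ($u = -3 + 346 = 343$)
$\left(u + 146\right) \left(-296\right) = \left(343 + 146\right) \left(-296\right) = 489 \left(-296\right) = -144744$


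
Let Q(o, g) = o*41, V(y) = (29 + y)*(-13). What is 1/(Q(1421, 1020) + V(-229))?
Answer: 1/60861 ≈ 1.6431e-5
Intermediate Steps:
V(y) = -377 - 13*y
Q(o, g) = 41*o
1/(Q(1421, 1020) + V(-229)) = 1/(41*1421 + (-377 - 13*(-229))) = 1/(58261 + (-377 + 2977)) = 1/(58261 + 2600) = 1/60861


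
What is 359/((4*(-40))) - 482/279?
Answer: -177281/44640 ≈ -3.9713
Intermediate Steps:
359/((4*(-40))) - 482/279 = 359/(-160) - 482*1/279 = 359*(-1/160) - 482/279 = -359/160 - 482/279 = -177281/44640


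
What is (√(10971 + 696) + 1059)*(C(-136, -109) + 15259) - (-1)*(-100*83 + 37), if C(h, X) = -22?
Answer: 16127720 + 15237*√11667 ≈ 1.7774e+7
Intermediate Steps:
(√(10971 + 696) + 1059)*(C(-136, -109) + 15259) - (-1)*(-100*83 + 37) = (√(10971 + 696) + 1059)*(-22 + 15259) - (-1)*(-100*83 + 37) = (√11667 + 1059)*15237 - (-1)*(-8300 + 37) = (1059 + √11667)*15237 - (-1)*(-8263) = (16135983 + 15237*√11667) - 1*8263 = (16135983 + 15237*√11667) - 8263 = 16127720 + 15237*√11667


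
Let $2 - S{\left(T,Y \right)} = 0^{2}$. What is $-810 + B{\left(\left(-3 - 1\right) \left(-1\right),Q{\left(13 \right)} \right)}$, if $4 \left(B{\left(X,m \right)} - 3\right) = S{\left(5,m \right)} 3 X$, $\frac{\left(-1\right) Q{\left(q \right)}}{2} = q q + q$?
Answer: $-801$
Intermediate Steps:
$S{\left(T,Y \right)} = 2$ ($S{\left(T,Y \right)} = 2 - 0^{2} = 2 - 0 = 2 + 0 = 2$)
$Q{\left(q \right)} = - 2 q - 2 q^{2}$ ($Q{\left(q \right)} = - 2 \left(q q + q\right) = - 2 \left(q^{2} + q\right) = - 2 \left(q + q^{2}\right) = - 2 q - 2 q^{2}$)
$B{\left(X,m \right)} = 3 + \frac{3 X}{2}$ ($B{\left(X,m \right)} = 3 + \frac{2 \cdot 3 X}{4} = 3 + \frac{6 X}{4} = 3 + \frac{3 X}{2}$)
$-810 + B{\left(\left(-3 - 1\right) \left(-1\right),Q{\left(13 \right)} \right)} = -810 + \left(3 + \frac{3 \left(-3 - 1\right) \left(-1\right)}{2}\right) = -810 + \left(3 + \frac{3 \left(\left(-4\right) \left(-1\right)\right)}{2}\right) = -810 + \left(3 + \frac{3}{2} \cdot 4\right) = -810 + \left(3 + 6\right) = -810 + 9 = -801$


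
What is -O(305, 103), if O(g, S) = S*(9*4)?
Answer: -3708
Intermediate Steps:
O(g, S) = 36*S (O(g, S) = S*36 = 36*S)
-O(305, 103) = -36*103 = -1*3708 = -3708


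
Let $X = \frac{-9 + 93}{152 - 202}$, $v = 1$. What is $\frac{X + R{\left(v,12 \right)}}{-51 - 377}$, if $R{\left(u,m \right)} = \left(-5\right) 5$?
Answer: $\frac{667}{10700} \approx 0.062336$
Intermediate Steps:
$X = - \frac{42}{25}$ ($X = \frac{84}{-50} = 84 \left(- \frac{1}{50}\right) = - \frac{42}{25} \approx -1.68$)
$R{\left(u,m \right)} = -25$
$\frac{X + R{\left(v,12 \right)}}{-51 - 377} = \frac{- \frac{42}{25} - 25}{-51 - 377} = - \frac{667}{25 \left(-428\right)} = \left(- \frac{667}{25}\right) \left(- \frac{1}{428}\right) = \frac{667}{10700}$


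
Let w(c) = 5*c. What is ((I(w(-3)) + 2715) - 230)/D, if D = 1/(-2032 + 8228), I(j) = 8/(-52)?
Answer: 200149388/13 ≈ 1.5396e+7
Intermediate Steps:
I(j) = -2/13 (I(j) = 8*(-1/52) = -2/13)
D = 1/6196 ≈ 0.00016139
((I(w(-3)) + 2715) - 230)/D = ((-2/13 + 2715) - 230)/(1/6196) = (35293/13 - 230)*6196 = (32303/13)*6196 = 200149388/13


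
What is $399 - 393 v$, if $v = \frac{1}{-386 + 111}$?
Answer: $\frac{110118}{275} \approx 400.43$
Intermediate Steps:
$v = - \frac{1}{275}$ ($v = \frac{1}{-275} = - \frac{1}{275} \approx -0.0036364$)
$399 - 393 v = 399 - - \frac{393}{275} = 399 + \frac{393}{275} = \frac{110118}{275}$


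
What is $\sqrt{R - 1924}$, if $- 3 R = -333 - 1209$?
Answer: $i \sqrt{1410} \approx 37.55 i$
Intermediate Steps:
$R = 514$ ($R = - \frac{-333 - 1209}{3} = \left(- \frac{1}{3}\right) \left(-1542\right) = 514$)
$\sqrt{R - 1924} = \sqrt{514 - 1924} = \sqrt{-1410} = i \sqrt{1410}$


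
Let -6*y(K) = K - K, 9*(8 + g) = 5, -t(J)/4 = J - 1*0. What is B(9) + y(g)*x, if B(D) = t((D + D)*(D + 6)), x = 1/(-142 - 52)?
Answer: -1080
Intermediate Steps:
x = -1/194 (x = 1/(-194) = -1/194 ≈ -0.0051546)
t(J) = -4*J (t(J) = -4*(J - 1*0) = -4*(J + 0) = -4*J)
g = -67/9 (g = -8 + (⅑)*5 = -8 + 5/9 = -67/9 ≈ -7.4444)
B(D) = -8*D*(6 + D) (B(D) = -4*(D + D)*(D + 6) = -4*2*D*(6 + D) = -8*D*(6 + D))
y(K) = 0 (y(K) = -(K - K)/6 = -⅙*0 = 0)
B(9) + y(g)*x = -8*9*(6 + 9) + 0*(-1/194) = -8*9*15 + 0 = -1080 + 0 = -1080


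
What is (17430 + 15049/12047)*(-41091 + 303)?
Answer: -8565245836092/12047 ≈ -7.1099e+8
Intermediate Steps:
(17430 + 15049/12047)*(-41091 + 303) = (17430 + 15049*(1/12047))*(-40788) = (17430 + 15049/12047)*(-40788) = (209994259/12047)*(-40788) = -8565245836092/12047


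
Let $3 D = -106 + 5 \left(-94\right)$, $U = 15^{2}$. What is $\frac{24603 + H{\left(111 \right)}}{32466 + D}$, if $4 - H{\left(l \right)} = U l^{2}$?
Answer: $- \frac{1373809}{16137} \approx -85.134$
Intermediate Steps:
$U = 225$
$H{\left(l \right)} = 4 - 225 l^{2}$
$D = -192$ ($D = \frac{-106 + 5 \left(-94\right)}{3} = \frac{-106 - 470}{3} = \frac{1}{3} \left(-576\right) = -192$)
$\frac{24603 + H{\left(111 \right)}}{32466 + D} = \frac{24603 + \left(4 - 225 \cdot 111^{2}\right)}{32466 - 192} = \frac{24603 + \left(4 - 2772225\right)}{32274} = \left(24603 + \left(4 - 2772225\right)\right) \frac{1}{32274} = \left(24603 - 2772221\right) \frac{1}{32274} = \left(-2747618\right) \frac{1}{32274} = - \frac{1373809}{16137}$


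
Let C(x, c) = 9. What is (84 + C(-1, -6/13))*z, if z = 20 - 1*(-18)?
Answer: 3534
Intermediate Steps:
z = 38 (z = 20 + 18 = 38)
(84 + C(-1, -6/13))*z = (84 + 9)*38 = 93*38 = 3534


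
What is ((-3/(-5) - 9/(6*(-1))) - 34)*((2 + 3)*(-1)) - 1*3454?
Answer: -6589/2 ≈ -3294.5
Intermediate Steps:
((-3/(-5) - 9/(6*(-1))) - 34)*((2 + 3)*(-1)) - 1*3454 = ((-3*(-⅕) - 9/(-6)) - 34)*(5*(-1)) - 3454 = ((⅗ - 9*(-⅙)) - 34)*(-5) - 3454 = ((⅗ + 3/2) - 34)*(-5) - 3454 = (21/10 - 34)*(-5) - 3454 = -319/10*(-5) - 3454 = 319/2 - 3454 = -6589/2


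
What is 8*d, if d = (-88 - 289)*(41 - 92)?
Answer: 153816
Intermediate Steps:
d = 19227 (d = -377*(-51) = 19227)
8*d = 8*19227 = 153816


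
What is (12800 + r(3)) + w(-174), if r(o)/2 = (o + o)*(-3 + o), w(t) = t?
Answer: 12626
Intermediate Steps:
r(o) = 4*o*(-3 + o) (r(o) = 2*((o + o)*(-3 + o)) = 2*((2*o)*(-3 + o)) = 2*(2*o*(-3 + o)) = 4*o*(-3 + o))
(12800 + r(3)) + w(-174) = (12800 + 4*3*(-3 + 3)) - 174 = (12800 + 4*3*0) - 174 = (12800 + 0) - 174 = 12800 - 174 = 12626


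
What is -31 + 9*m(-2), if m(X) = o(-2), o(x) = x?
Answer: -49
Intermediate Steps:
m(X) = -2
-31 + 9*m(-2) = -31 + 9*(-2) = -31 - 18 = -49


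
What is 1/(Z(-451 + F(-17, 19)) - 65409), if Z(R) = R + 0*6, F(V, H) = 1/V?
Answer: -17/1119621 ≈ -1.5184e-5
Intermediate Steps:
Z(R) = R (Z(R) = R + 0 = R)
1/(Z(-451 + F(-17, 19)) - 65409) = 1/((-451 + 1/(-17)) - 65409) = 1/((-451 - 1/17) - 65409) = 1/(-7668/17 - 65409) = 1/(-1119621/17) = -17/1119621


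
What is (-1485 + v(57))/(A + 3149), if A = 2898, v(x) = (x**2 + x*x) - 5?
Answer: 5008/6047 ≈ 0.82818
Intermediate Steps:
v(x) = -5 + 2*x**2 (v(x) = (x**2 + x**2) - 5 = 2*x**2 - 5 = -5 + 2*x**2)
(-1485 + v(57))/(A + 3149) = (-1485 + (-5 + 2*57**2))/(2898 + 3149) = (-1485 + (-5 + 2*3249))/6047 = (-1485 + (-5 + 6498))*(1/6047) = (-1485 + 6493)*(1/6047) = 5008*(1/6047) = 5008/6047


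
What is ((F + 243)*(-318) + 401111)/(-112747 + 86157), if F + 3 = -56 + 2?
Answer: -341963/26590 ≈ -12.861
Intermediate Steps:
F = -57 (F = -3 + (-56 + 2) = -3 - 54 = -57)
((F + 243)*(-318) + 401111)/(-112747 + 86157) = ((-57 + 243)*(-318) + 401111)/(-112747 + 86157) = (186*(-318) + 401111)/(-26590) = (-59148 + 401111)*(-1/26590) = 341963*(-1/26590) = -341963/26590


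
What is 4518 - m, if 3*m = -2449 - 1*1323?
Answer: 17326/3 ≈ 5775.3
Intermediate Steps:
m = -3772/3 (m = (-2449 - 1*1323)/3 = (-2449 - 1323)/3 = (1/3)*(-3772) = -3772/3 ≈ -1257.3)
4518 - m = 4518 - 1*(-3772/3) = 4518 + 3772/3 = 17326/3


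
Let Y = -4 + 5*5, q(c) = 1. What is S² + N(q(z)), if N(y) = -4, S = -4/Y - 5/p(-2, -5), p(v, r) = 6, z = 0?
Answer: -5207/1764 ≈ -2.9518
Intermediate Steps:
Y = 21 (Y = -4 + 25 = 21)
S = -43/42 (S = -4/21 - 5/6 = -4*1/21 - 5*⅙ = -4/21 - ⅚ = -43/42 ≈ -1.0238)
S² + N(q(z)) = (-43/42)² - 4 = 1849/1764 - 4 = -5207/1764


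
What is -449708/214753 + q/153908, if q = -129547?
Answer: -13862037965/4721743532 ≈ -2.9358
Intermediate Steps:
-449708/214753 + q/153908 = -449708/214753 - 129547/153908 = -449708*1/214753 - 129547*1/153908 = -64244/30679 - 129547/153908 = -13862037965/4721743532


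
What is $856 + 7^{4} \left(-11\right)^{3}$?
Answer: $-3194875$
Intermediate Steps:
$856 + 7^{4} \left(-11\right)^{3} = 856 + 2401 \left(-1331\right) = 856 - 3195731 = -3194875$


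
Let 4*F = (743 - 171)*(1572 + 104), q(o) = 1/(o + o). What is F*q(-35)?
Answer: -119834/35 ≈ -3423.8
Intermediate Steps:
q(o) = 1/(2*o)
F = 239668 (F = ((743 - 171)*(1572 + 104))/4 = (572*1676)/4 = (¼)*958672 = 239668)
F*q(-35) = 239668*((½)/(-35)) = 239668*((½)*(-1/35)) = 239668*(-1/70) = -119834/35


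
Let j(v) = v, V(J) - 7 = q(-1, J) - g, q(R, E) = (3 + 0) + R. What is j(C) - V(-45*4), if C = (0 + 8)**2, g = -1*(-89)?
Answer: 144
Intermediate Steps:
q(R, E) = 3 + R
g = 89
V(J) = -80 (V(J) = 7 + ((3 - 1) - 1*89) = 7 + (2 - 89) = 7 - 87 = -80)
C = 64 (C = 8**2 = 64)
j(C) - V(-45*4) = 64 - 1*(-80) = 64 + 80 = 144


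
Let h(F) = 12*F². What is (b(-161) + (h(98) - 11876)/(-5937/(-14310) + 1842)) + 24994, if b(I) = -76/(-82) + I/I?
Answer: 9026775787767/360321079 ≈ 25052.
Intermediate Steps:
b(I) = 79/41 (b(I) = -76*(-1/82) + 1 = 38/41 + 1 = 79/41)
(b(-161) + (h(98) - 11876)/(-5937/(-14310) + 1842)) + 24994 = (79/41 + (12*98² - 11876)/(-5937/(-14310) + 1842)) + 24994 = (79/41 + (12*9604 - 11876)/(-5937*(-1/14310) + 1842)) + 24994 = (79/41 + (115248 - 11876)/(1979/4770 + 1842)) + 24994 = (79/41 + 103372/(8788319/4770)) + 24994 = (79/41 + 103372*(4770/8788319)) + 24994 = (79/41 + 493084440/8788319) + 24994 = 20910739241/360321079 + 24994 = 9026775787767/360321079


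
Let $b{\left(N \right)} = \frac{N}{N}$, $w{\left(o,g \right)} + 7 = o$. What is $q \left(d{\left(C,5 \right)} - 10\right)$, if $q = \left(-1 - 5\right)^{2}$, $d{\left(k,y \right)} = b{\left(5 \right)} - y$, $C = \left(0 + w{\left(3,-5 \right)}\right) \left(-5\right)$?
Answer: $-504$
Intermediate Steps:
$w{\left(o,g \right)} = -7 + o$
$b{\left(N \right)} = 1$
$C = 20$ ($C = \left(0 + \left(-7 + 3\right)\right) \left(-5\right) = \left(0 - 4\right) \left(-5\right) = \left(-4\right) \left(-5\right) = 20$)
$d{\left(k,y \right)} = 1 - y$
$q = 36$ ($q = \left(-6\right)^{2} = 36$)
$q \left(d{\left(C,5 \right)} - 10\right) = 36 \left(\left(1 - 5\right) - 10\right) = 36 \left(-4 - 10\right) = 36 \left(-14\right) = -504$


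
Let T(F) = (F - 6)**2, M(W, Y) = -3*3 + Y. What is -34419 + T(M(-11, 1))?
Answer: -34223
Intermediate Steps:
M(W, Y) = -9 + Y
T(F) = (-6 + F)**2
-34419 + T(M(-11, 1)) = -34419 + (-6 + (-9 + 1))**2 = -34419 + (-6 - 8)**2 = -34419 + (-14)**2 = -34419 + 196 = -34223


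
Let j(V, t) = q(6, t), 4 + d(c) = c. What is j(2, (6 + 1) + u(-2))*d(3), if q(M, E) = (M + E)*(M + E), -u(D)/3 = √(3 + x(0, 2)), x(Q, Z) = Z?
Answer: -214 + 78*√5 ≈ -39.587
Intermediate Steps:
u(D) = -3*√5 (u(D) = -3*√(3 + 2) = -3*√5)
d(c) = -4 + c
q(M, E) = (E + M)² (q(M, E) = (E + M)*(E + M) = (E + M)²)
j(V, t) = (6 + t)² (j(V, t) = (t + 6)² = (6 + t)²)
j(2, (6 + 1) + u(-2))*d(3) = (6 + ((6 + 1) - 3*√5))²*(-4 + 3) = (6 + (7 - 3*√5))²*(-1) = (13 - 3*√5)²*(-1) = -(13 - 3*√5)²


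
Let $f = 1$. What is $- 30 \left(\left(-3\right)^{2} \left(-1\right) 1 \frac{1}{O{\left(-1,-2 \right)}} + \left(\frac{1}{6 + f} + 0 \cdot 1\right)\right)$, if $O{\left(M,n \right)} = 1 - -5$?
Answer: $\frac{285}{7} \approx 40.714$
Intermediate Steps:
$O{\left(M,n \right)} = 6$ ($O{\left(M,n \right)} = 1 + 5 = 6$)
$- 30 \left(\left(-3\right)^{2} \left(-1\right) 1 \frac{1}{O{\left(-1,-2 \right)}} + \left(\frac{1}{6 + f} + 0 \cdot 1\right)\right) = - 30 \left(\left(-3\right)^{2} \left(-1\right) 1 \cdot \frac{1}{6} + \left(\frac{1}{6 + 1} + 0 \cdot 1\right)\right) = - 30 \left(9 \left(-1\right) 1 \cdot \frac{1}{6} + \left(\frac{1}{7} + 0\right)\right) = - 30 \left(\left(-9\right) \frac{1}{6} + \left(\frac{1}{7} + 0\right)\right) = - 30 \left(- \frac{3}{2} + \frac{1}{7}\right) = \left(-30\right) \left(- \frac{19}{14}\right) = \frac{285}{7}$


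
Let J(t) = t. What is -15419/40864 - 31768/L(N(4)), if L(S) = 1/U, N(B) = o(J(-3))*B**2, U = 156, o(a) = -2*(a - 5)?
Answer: -202514153531/40864 ≈ -4.9558e+6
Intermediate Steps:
o(a) = 10 - 2*a (o(a) = -2*(-5 + a) = 10 - 2*a)
N(B) = 16*B**2 (N(B) = (10 - 2*(-3))*B**2 = (10 + 6)*B**2 = 16*B**2)
L(S) = 1/156
-15419/40864 - 31768/L(N(4)) = -15419/40864 - 31768/1/156 = -15419*1/40864 - 31768*156 = -15419/40864 - 4955808 = -202514153531/40864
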